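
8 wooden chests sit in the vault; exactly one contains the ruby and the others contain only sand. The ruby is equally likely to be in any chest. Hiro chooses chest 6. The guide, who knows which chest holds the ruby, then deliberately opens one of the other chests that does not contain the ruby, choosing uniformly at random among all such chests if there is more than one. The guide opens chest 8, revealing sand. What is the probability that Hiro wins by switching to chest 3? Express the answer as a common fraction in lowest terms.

7/48

Consider each possible location of the ruby in turn.
If it is in any of chests 1, 2, 3, 4, 5, and 7 (prior 1/8 each): the guide has 6 equally likely choices, so probability 1/6; weight (1/8)·(1/6) = 1/48 each.
If it is in chest 6 (prior 1/8): the guide has 7 equally likely choices, so probability 1/7; weight (1/8)·(1/7) = 1/56.
If it is in chest 8 (prior 1/8): the guide opened chest 8, so this case is ruled out; weight (1/8)·0 = 0.
The weights sum to 1/7.
So P(the ruby in chest 3 | the guide opened chest 8) = (1/48) / (1/7) = 7/48.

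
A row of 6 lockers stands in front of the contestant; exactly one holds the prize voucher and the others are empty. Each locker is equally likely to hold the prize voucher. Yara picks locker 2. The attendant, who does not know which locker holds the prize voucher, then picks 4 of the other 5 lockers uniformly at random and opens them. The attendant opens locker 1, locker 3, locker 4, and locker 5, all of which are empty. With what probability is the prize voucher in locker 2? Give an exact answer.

1/2

Apply Bayes' rule, conditioning on where the prize voucher actually is.
If it is in any of lockers 1, 3, 4, and 5 (prior 1/6 each): that locker was opened and seen not to hold the prize — ruled out; weight (1/6)·0 = 0 each.
If it is in either of lockers 2 and 6 (prior 1/6 each): the attendant picks exactly this set with probability 1/5 regardless, and none is the prize; weight (1/6)·(1/5) = 1/30 each.
The weights sum to 1/15.
So P(the prize voucher in locker 2 | the attendant opened locker 1, locker 3, locker 4, and locker 5) = (1/30) / (1/15) = 1/2.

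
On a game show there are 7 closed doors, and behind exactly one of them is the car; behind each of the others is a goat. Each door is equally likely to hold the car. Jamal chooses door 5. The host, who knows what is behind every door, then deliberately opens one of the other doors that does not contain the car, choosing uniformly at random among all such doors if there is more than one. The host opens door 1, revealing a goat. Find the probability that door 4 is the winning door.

6/35

Consider each possible location of the car in turn.
If it is behind door 1 (prior 1/7): the host opened door 1, so this case is ruled out; weight (1/7)·0 = 0.
If it is behind any of doors 2, 3, 4, 6, and 7 (prior 1/7 each): the host has 5 equally likely choices, so probability 1/5; weight (1/7)·(1/5) = 1/35 each.
If it is behind door 5 (prior 1/7): the host has 6 equally likely choices, so probability 1/6; weight (1/7)·(1/6) = 1/42.
The weights sum to 1/6.
So P(the car behind door 4 | the host opened door 1) = (1/35) / (1/6) = 6/35.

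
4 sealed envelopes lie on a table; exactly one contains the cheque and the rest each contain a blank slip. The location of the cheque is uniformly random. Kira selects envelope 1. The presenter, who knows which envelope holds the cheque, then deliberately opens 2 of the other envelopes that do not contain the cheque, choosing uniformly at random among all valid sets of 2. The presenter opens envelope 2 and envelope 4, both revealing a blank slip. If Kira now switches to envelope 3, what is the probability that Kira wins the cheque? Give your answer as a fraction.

Apply Bayes' rule, conditioning on where the cheque actually is.
If it is in envelope 1 (prior 1/4): the presenter has 3 equally likely choices, so probability 1/3; weight (1/4)·(1/3) = 1/12.
If it is in either of envelopes 2 and 4 (prior 1/4 each): that envelope was opened and seen not to hold the prize — ruled out; weight (1/4)·0 = 0 each.
If it is in envelope 3 (prior 1/4): the presenter has no choice, probability 1; weight (1/4)·1 = 1/4.
The weights sum to 1/3.
So P(the cheque in envelope 3 | the presenter opened envelope 2 and envelope 4) = (1/4) / (1/3) = 3/4.

3/4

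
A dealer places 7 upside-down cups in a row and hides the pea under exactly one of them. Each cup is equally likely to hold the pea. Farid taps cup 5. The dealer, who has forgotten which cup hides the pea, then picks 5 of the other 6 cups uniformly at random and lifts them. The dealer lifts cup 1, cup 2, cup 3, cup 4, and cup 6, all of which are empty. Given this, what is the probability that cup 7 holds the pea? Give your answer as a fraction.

Apply Bayes' rule, conditioning on where the pea actually is.
If it is under any of cups 1, 2, 3, 4, and 6 (prior 1/7 each): that cup was opened and seen not to hold the prize — ruled out; weight (1/7)·0 = 0 each.
If it is under either of cups 5 and 7 (prior 1/7 each): the dealer picks exactly this set with probability 1/6 regardless, and none is the prize; weight (1/7)·(1/6) = 1/42 each.
The weights sum to 1/21.
So P(the pea under cup 7 | the dealer opened cup 1, cup 2, cup 3, cup 4, and cup 6) = (1/42) / (1/21) = 1/2.

1/2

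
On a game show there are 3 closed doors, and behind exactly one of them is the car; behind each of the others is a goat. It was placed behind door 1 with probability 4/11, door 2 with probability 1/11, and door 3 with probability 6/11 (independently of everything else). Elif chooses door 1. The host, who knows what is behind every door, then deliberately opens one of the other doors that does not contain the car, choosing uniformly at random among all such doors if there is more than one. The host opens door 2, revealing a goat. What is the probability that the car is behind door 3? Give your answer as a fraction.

3/4

Apply Bayes' rule, conditioning on where the car actually is.
If it is behind door 1 (prior 4/11): the host has 2 equally likely choices, so probability 1/2; weight (4/11)·(1/2) = 2/11.
If it is behind door 2 (prior 1/11): the host opened door 2, so this case is ruled out; weight (1/11)·0 = 0.
If it is behind door 3 (prior 6/11): the host has no choice, probability 1; weight (6/11)·1 = 6/11.
The weights sum to 8/11.
So P(the car behind door 3 | the host opened door 2) = (6/11) / (8/11) = 3/4.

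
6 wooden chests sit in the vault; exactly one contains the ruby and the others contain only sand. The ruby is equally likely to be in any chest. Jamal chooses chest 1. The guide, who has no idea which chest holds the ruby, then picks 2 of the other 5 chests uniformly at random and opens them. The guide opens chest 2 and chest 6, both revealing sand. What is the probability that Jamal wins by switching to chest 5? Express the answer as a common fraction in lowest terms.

Consider each possible location of the ruby in turn.
If it is in any of chests 1, 3, 4, and 5 (prior 1/6 each): the guide picks exactly this set with probability 1/10 regardless, and none is the prize; weight (1/6)·(1/10) = 1/60 each.
If it is in either of chests 2 and 6 (prior 1/6 each): that chest was opened and seen not to hold the prize — ruled out; weight (1/6)·0 = 0 each.
The weights sum to 1/15.
So P(the ruby in chest 5 | the guide opened chest 2 and chest 6) = (1/60) / (1/15) = 1/4.

1/4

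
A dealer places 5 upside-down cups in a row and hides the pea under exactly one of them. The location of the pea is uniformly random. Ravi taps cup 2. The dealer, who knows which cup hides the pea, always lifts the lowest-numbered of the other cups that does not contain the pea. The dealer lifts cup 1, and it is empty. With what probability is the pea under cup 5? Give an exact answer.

Apply Bayes' rule, conditioning on where the pea actually is.
If it is under cup 1 (prior 1/5): the dealer opened cup 1, so this case is ruled out; weight (1/5)·0 = 0.
If it is under any of cups 2, 3, 4, and 5 (prior 1/5 each): cup 1 is the lowest-numbered option available, probability 1; weight (1/5)·1 = 1/5 each.
The weights sum to 4/5.
So P(the pea under cup 5 | the dealer opened cup 1) = (1/5) / (4/5) = 1/4.

1/4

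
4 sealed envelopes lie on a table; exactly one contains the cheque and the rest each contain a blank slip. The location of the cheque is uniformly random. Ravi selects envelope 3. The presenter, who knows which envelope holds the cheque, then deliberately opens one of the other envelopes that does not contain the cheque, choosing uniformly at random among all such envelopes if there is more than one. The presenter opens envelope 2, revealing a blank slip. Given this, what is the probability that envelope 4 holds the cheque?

Consider each possible location of the cheque in turn.
If it is in either of envelopes 1 and 4 (prior 1/4 each): the presenter has 2 equally likely choices, so probability 1/2; weight (1/4)·(1/2) = 1/8 each.
If it is in envelope 2 (prior 1/4): the presenter opened envelope 2, so this case is ruled out; weight (1/4)·0 = 0.
If it is in envelope 3 (prior 1/4): the presenter has 3 equally likely choices, so probability 1/3; weight (1/4)·(1/3) = 1/12.
The weights sum to 1/3.
So P(the cheque in envelope 4 | the presenter opened envelope 2) = (1/8) / (1/3) = 3/8.

3/8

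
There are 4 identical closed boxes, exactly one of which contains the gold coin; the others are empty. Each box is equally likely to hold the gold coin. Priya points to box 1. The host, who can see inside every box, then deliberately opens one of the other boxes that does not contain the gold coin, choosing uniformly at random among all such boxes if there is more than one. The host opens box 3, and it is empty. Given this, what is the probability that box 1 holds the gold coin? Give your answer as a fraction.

Consider each possible location of the gold coin in turn.
If it is in box 1 (prior 1/4): the host has 3 equally likely choices, so probability 1/3; weight (1/4)·(1/3) = 1/12.
If it is in either of boxes 2 and 4 (prior 1/4 each): the host has 2 equally likely choices, so probability 1/2; weight (1/4)·(1/2) = 1/8 each.
If it is in box 3 (prior 1/4): the host opened box 3, so this case is ruled out; weight (1/4)·0 = 0.
The weights sum to 1/3.
So P(the gold coin in box 1 | the host opened box 3) = (1/12) / (1/3) = 1/4.

1/4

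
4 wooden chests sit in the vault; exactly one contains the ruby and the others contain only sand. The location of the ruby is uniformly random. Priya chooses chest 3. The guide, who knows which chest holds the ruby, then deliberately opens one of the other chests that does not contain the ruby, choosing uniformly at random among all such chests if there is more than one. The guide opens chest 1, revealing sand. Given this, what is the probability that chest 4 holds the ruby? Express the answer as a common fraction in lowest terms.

Consider each possible location of the ruby in turn.
If it is in chest 1 (prior 1/4): the guide opened chest 1, so this case is ruled out; weight (1/4)·0 = 0.
If it is in either of chests 2 and 4 (prior 1/4 each): the guide has 2 equally likely choices, so probability 1/2; weight (1/4)·(1/2) = 1/8 each.
If it is in chest 3 (prior 1/4): the guide has 3 equally likely choices, so probability 1/3; weight (1/4)·(1/3) = 1/12.
The weights sum to 1/3.
So P(the ruby in chest 4 | the guide opened chest 1) = (1/8) / (1/3) = 3/8.

3/8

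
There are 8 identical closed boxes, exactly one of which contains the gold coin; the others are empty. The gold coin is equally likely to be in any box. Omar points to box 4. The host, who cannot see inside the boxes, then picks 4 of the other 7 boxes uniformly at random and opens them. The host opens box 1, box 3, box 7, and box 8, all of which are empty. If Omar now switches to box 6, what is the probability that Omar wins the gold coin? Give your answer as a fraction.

1/4

Condition on the true location of the gold coin.
If it is in any of boxes 1, 3, 7, and 8 (prior 1/8 each): that box was opened and seen not to hold the prize — ruled out; weight (1/8)·0 = 0 each.
If it is in any of boxes 2, 4, 5, and 6 (prior 1/8 each): the host picks exactly this set with probability 1/35 regardless, and none is the prize; weight (1/8)·(1/35) = 1/280 each.
The weights sum to 1/70.
So P(the gold coin in box 6 | the host opened box 1, box 3, box 7, and box 8) = (1/280) / (1/70) = 1/4.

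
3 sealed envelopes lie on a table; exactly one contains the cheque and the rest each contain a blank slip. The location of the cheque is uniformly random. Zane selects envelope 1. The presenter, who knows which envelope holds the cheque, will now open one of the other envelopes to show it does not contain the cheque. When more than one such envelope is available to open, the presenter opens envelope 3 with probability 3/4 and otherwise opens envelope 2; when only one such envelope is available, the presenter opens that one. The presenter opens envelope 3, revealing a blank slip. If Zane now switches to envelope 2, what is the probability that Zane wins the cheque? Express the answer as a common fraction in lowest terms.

4/7

Condition on the true location of the cheque.
If it is in envelope 1 (prior 1/3): envelope 3 is available, opened with probability 3/4; weight (1/3)·(3/4) = 1/4.
If it is in envelope 2 (prior 1/3): only envelope 3 is available, probability 1; weight (1/3)·1 = 1/3.
If it is in envelope 3 (prior 1/3): the presenter opened envelope 3, so this case is ruled out; weight (1/3)·0 = 0.
The weights sum to 7/12.
So P(the cheque in envelope 2 | the presenter opened envelope 3) = (1/3) / (7/12) = 4/7.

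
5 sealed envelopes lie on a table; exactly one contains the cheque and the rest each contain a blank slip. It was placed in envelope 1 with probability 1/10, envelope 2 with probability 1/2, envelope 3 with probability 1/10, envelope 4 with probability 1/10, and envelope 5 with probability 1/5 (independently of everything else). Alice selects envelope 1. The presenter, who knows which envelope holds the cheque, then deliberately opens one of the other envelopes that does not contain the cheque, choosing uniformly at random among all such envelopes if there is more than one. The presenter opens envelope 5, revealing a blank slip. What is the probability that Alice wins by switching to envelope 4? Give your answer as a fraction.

4/31

Condition on the true location of the cheque.
If it is in envelope 1 (prior 1/10): the presenter has 4 equally likely choices, so probability 1/4; weight (1/10)·(1/4) = 1/40.
If it is in envelope 2 (prior 1/2): the presenter has 3 equally likely choices, so probability 1/3; weight (1/2)·(1/3) = 1/6.
If it is in either of envelopes 3 and 4 (prior 1/10 each): the presenter has 3 equally likely choices, so probability 1/3; weight (1/10)·(1/3) = 1/30 each.
If it is in envelope 5 (prior 1/5): the presenter opened envelope 5, so this case is ruled out; weight (1/5)·0 = 0.
The weights sum to 31/120.
So P(the cheque in envelope 4 | the presenter opened envelope 5) = (1/30) / (31/120) = 4/31.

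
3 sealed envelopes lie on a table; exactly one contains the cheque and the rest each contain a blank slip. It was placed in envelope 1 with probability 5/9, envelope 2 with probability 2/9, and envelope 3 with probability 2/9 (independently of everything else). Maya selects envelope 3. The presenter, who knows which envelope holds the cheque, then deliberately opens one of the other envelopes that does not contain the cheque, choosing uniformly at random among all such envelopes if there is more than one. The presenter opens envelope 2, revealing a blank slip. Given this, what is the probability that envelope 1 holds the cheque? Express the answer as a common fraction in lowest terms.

5/6

Apply Bayes' rule, conditioning on where the cheque actually is.
If it is in envelope 1 (prior 5/9): the presenter has no choice, probability 1; weight (5/9)·1 = 5/9.
If it is in envelope 2 (prior 2/9): the presenter opened envelope 2, so this case is ruled out; weight (2/9)·0 = 0.
If it is in envelope 3 (prior 2/9): the presenter has 2 equally likely choices, so probability 1/2; weight (2/9)·(1/2) = 1/9.
The weights sum to 2/3.
So P(the cheque in envelope 1 | the presenter opened envelope 2) = (5/9) / (2/3) = 5/6.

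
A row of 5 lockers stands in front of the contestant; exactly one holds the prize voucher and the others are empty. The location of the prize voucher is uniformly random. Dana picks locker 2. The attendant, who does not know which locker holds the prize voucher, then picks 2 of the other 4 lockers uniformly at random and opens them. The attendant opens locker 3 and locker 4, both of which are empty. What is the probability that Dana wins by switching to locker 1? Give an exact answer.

1/3

Consider each possible location of the prize voucher in turn.
If it is in any of lockers 1, 2, and 5 (prior 1/5 each): the attendant picks exactly this set with probability 1/6 regardless, and none is the prize; weight (1/5)·(1/6) = 1/30 each.
If it is in either of lockers 3 and 4 (prior 1/5 each): that locker was opened and seen not to hold the prize — ruled out; weight (1/5)·0 = 0 each.
The weights sum to 1/10.
So P(the prize voucher in locker 1 | the attendant opened locker 3 and locker 4) = (1/30) / (1/10) = 1/3.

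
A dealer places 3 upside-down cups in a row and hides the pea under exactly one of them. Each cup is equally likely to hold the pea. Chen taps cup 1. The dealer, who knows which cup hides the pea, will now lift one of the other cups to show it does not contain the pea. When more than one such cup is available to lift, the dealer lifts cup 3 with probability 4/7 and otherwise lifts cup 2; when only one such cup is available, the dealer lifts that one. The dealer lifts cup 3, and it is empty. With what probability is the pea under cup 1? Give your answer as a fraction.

Consider each possible location of the pea in turn.
If it is under cup 1 (prior 1/3): cup 3 is available, opened with probability 4/7; weight (1/3)·(4/7) = 4/21.
If it is under cup 2 (prior 1/3): only cup 3 is available, probability 1; weight (1/3)·1 = 1/3.
If it is under cup 3 (prior 1/3): the dealer opened cup 3, so this case is ruled out; weight (1/3)·0 = 0.
The weights sum to 11/21.
So P(the pea under cup 1 | the dealer opened cup 3) = (4/21) / (11/21) = 4/11.

4/11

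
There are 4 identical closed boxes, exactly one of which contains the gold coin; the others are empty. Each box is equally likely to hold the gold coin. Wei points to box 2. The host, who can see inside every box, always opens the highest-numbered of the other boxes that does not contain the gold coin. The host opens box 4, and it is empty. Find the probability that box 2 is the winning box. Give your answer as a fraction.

Consider each possible location of the gold coin in turn.
If it is in any of boxes 1, 2, and 3 (prior 1/4 each): box 4 is the highest-numbered option available, probability 1; weight (1/4)·1 = 1/4 each.
If it is in box 4 (prior 1/4): the host opened box 4, so this case is ruled out; weight (1/4)·0 = 0.
The weights sum to 3/4.
So P(the gold coin in box 2 | the host opened box 4) = (1/4) / (3/4) = 1/3.

1/3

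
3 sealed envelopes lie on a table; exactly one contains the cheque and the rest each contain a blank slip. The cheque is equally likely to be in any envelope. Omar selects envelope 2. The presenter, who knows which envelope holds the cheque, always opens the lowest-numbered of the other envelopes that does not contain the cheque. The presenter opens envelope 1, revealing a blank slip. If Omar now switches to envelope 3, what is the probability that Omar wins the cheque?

1/2

Apply Bayes' rule, conditioning on where the cheque actually is.
If it is in envelope 1 (prior 1/3): the presenter opened envelope 1, so this case is ruled out; weight (1/3)·0 = 0.
If it is in either of envelopes 2 and 3 (prior 1/3 each): envelope 1 is the lowest-numbered option available, probability 1; weight (1/3)·1 = 1/3 each.
The weights sum to 2/3.
So P(the cheque in envelope 3 | the presenter opened envelope 1) = (1/3) / (2/3) = 1/2.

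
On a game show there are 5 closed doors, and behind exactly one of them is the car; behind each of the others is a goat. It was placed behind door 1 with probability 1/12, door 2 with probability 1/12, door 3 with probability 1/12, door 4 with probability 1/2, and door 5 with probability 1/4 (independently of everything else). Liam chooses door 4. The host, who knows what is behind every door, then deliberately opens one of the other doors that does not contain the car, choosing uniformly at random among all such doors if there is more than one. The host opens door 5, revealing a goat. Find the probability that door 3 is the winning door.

2/15

Consider each possible location of the car in turn.
If it is behind any of doors 1, 2, and 3 (prior 1/12 each): the host has 3 equally likely choices, so probability 1/3; weight (1/12)·(1/3) = 1/36 each.
If it is behind door 4 (prior 1/2): the host has 4 equally likely choices, so probability 1/4; weight (1/2)·(1/4) = 1/8.
If it is behind door 5 (prior 1/4): the host opened door 5, so this case is ruled out; weight (1/4)·0 = 0.
The weights sum to 5/24.
So P(the car behind door 3 | the host opened door 5) = (1/36) / (5/24) = 2/15.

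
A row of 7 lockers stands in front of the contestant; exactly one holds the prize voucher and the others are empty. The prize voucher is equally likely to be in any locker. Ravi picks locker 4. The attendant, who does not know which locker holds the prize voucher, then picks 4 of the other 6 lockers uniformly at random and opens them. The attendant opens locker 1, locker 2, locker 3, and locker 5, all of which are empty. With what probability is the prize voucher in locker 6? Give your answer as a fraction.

Because the attendant chose which lockers to open without knowing where the prize voucher is, the choice is independent of the prize location. Learning that none of the 4 opened lockers holds the prize voucher simply rules out those 4 locations and leaves the remaining 3 lockers still equally likely by symmetry.
So P(the prize voucher in locker 6) = 1/3.

1/3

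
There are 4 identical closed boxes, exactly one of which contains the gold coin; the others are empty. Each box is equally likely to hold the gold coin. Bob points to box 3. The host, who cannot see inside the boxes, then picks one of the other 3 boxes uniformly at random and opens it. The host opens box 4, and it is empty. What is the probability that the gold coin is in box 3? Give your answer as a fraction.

Apply Bayes' rule, conditioning on where the gold coin actually is.
If it is in any of boxes 1, 2, and 3 (prior 1/4 each): the host picks box 4 with probability 1/3 regardless, and it is not the prize; weight (1/4)·(1/3) = 1/12 each.
If it is in box 4 (prior 1/4): the host opened box 4, so this case is ruled out; weight (1/4)·0 = 0.
The weights sum to 1/4.
So P(the gold coin in box 3 | the host opened box 4) = (1/12) / (1/4) = 1/3.

1/3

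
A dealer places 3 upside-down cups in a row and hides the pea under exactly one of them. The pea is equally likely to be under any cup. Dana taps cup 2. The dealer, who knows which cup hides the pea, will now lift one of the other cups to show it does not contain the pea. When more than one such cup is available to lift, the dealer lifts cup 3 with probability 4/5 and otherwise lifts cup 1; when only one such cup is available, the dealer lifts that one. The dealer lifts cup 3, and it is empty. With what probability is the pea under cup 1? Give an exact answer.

5/9

Consider each possible location of the pea in turn.
If it is under cup 1 (prior 1/3): only cup 3 is available, probability 1; weight (1/3)·1 = 1/3.
If it is under cup 2 (prior 1/3): cup 3 is available, opened with probability 4/5; weight (1/3)·(4/5) = 4/15.
If it is under cup 3 (prior 1/3): the dealer opened cup 3, so this case is ruled out; weight (1/3)·0 = 0.
The weights sum to 3/5.
So P(the pea under cup 1 | the dealer opened cup 3) = (1/3) / (3/5) = 5/9.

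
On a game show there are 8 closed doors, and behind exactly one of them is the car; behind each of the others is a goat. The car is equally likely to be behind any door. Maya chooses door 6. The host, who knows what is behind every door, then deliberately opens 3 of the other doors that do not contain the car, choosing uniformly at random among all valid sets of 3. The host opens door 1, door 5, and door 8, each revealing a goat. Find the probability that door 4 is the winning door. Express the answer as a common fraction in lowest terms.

Consider each possible location of the car in turn.
If it is behind any of doors 1, 5, and 8 (prior 1/8 each): that door was opened and seen not to hold the prize — ruled out; weight (1/8)·0 = 0 each.
If it is behind any of doors 2, 3, 4, and 7 (prior 1/8 each): the host has 20 equally likely choices, so probability 1/20; weight (1/8)·(1/20) = 1/160 each.
If it is behind door 6 (prior 1/8): the host has 35 equally likely choices, so probability 1/35; weight (1/8)·(1/35) = 1/280.
The weights sum to 1/35.
So P(the car behind door 4 | the host opened door 1, door 5, and door 8) = (1/160) / (1/35) = 7/32.

7/32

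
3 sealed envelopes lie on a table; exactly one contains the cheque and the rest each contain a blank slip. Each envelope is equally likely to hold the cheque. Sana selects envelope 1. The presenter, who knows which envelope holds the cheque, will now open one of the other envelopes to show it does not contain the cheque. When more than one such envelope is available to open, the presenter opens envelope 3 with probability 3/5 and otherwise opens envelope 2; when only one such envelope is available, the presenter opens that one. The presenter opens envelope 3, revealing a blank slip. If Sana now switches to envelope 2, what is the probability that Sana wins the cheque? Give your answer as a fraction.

Consider each possible location of the cheque in turn.
If it is in envelope 1 (prior 1/3): envelope 3 is available, opened with probability 3/5; weight (1/3)·(3/5) = 1/5.
If it is in envelope 2 (prior 1/3): only envelope 3 is available, probability 1; weight (1/3)·1 = 1/3.
If it is in envelope 3 (prior 1/3): the presenter opened envelope 3, so this case is ruled out; weight (1/3)·0 = 0.
The weights sum to 8/15.
So P(the cheque in envelope 2 | the presenter opened envelope 3) = (1/3) / (8/15) = 5/8.

5/8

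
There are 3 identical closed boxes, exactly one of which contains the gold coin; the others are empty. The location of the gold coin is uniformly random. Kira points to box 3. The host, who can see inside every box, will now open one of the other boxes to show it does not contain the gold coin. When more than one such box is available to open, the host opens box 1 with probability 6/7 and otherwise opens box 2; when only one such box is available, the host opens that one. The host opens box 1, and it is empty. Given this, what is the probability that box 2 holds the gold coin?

7/13

Apply Bayes' rule, conditioning on where the gold coin actually is.
If it is in box 1 (prior 1/3): the host opened box 1, so this case is ruled out; weight (1/3)·0 = 0.
If it is in box 2 (prior 1/3): only box 1 is available, probability 1; weight (1/3)·1 = 1/3.
If it is in box 3 (prior 1/3): box 1 is available, opened with probability 6/7; weight (1/3)·(6/7) = 2/7.
The weights sum to 13/21.
So P(the gold coin in box 2 | the host opened box 1) = (1/3) / (13/21) = 7/13.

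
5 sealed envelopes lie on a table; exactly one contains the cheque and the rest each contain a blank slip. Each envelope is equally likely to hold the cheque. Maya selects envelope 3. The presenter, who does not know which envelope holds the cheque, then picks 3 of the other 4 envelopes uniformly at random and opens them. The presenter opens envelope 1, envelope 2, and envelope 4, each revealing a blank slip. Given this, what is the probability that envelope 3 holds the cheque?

Consider each possible location of the cheque in turn.
If it is in any of envelopes 1, 2, and 4 (prior 1/5 each): that envelope was opened and seen not to hold the prize — ruled out; weight (1/5)·0 = 0 each.
If it is in either of envelopes 3 and 5 (prior 1/5 each): the presenter picks exactly this set with probability 1/4 regardless, and none is the prize; weight (1/5)·(1/4) = 1/20 each.
The weights sum to 1/10.
So P(the cheque in envelope 3 | the presenter opened envelope 1, envelope 2, and envelope 4) = (1/20) / (1/10) = 1/2.

1/2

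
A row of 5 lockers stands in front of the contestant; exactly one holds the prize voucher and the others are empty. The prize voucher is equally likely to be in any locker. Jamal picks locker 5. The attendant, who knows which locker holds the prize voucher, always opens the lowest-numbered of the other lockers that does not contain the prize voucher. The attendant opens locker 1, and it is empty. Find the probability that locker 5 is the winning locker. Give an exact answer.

1/4

Apply Bayes' rule, conditioning on where the prize voucher actually is.
If it is in locker 1 (prior 1/5): the attendant opened locker 1, so this case is ruled out; weight (1/5)·0 = 0.
If it is in any of lockers 2, 3, 4, and 5 (prior 1/5 each): locker 1 is the lowest-numbered option available, probability 1; weight (1/5)·1 = 1/5 each.
The weights sum to 4/5.
So P(the prize voucher in locker 5 | the attendant opened locker 1) = (1/5) / (4/5) = 1/4.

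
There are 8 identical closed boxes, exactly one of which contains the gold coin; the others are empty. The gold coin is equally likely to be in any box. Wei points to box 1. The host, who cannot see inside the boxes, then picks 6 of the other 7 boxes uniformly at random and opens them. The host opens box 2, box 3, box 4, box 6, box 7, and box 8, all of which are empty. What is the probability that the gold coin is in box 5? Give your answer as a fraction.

Condition on the true location of the gold coin.
If it is in either of boxes 1 and 5 (prior 1/8 each): the host picks exactly this set with probability 1/7 regardless, and none is the prize; weight (1/8)·(1/7) = 1/56 each.
If it is in any of boxes 2, 3, 4, 6, 7, and 8 (prior 1/8 each): that box was opened and seen not to hold the prize — ruled out; weight (1/8)·0 = 0 each.
The weights sum to 1/28.
So P(the gold coin in box 5 | the host opened box 2, box 3, box 4, box 6, box 7, and box 8) = (1/56) / (1/28) = 1/2.

1/2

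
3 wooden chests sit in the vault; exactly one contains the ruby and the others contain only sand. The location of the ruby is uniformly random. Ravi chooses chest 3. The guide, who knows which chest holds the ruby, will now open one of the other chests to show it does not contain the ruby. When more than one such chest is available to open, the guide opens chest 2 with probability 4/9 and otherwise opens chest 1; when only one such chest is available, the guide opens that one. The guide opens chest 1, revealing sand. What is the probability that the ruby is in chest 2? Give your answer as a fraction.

Condition on the true location of the ruby.
If it is in chest 1 (prior 1/3): the guide opened chest 1, so this case is ruled out; weight (1/3)·0 = 0.
If it is in chest 2 (prior 1/3): only chest 1 is available, probability 1; weight (1/3)·1 = 1/3.
If it is in chest 3 (prior 1/3): chest 2 is available but not opened, probability 5/9; weight (1/3)·(5/9) = 5/27.
The weights sum to 14/27.
So P(the ruby in chest 2 | the guide opened chest 1) = (1/3) / (14/27) = 9/14.

9/14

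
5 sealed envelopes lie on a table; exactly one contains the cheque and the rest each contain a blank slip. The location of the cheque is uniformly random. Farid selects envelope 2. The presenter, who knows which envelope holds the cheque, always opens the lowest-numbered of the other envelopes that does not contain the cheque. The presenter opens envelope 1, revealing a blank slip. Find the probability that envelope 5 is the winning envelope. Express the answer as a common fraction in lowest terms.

Condition on the true location of the cheque.
If it is in envelope 1 (prior 1/5): the presenter opened envelope 1, so this case is ruled out; weight (1/5)·0 = 0.
If it is in any of envelopes 2, 3, 4, and 5 (prior 1/5 each): envelope 1 is the lowest-numbered option available, probability 1; weight (1/5)·1 = 1/5 each.
The weights sum to 4/5.
So P(the cheque in envelope 5 | the presenter opened envelope 1) = (1/5) / (4/5) = 1/4.

1/4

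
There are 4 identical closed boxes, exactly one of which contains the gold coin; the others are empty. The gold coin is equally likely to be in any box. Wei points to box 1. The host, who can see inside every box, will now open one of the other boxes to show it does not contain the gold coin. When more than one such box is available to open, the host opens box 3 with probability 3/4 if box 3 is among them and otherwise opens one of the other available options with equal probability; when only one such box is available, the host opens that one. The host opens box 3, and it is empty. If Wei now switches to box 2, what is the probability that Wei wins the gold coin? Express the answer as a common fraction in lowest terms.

Consider each possible location of the gold coin in turn.
If it is in any of boxes 1, 2, and 4 (prior 1/4 each): box 3 is available, opened with probability 3/4; weight (1/4)·(3/4) = 3/16 each.
If it is in box 3 (prior 1/4): the host opened box 3, so this case is ruled out; weight (1/4)·0 = 0.
The weights sum to 9/16.
So P(the gold coin in box 2 | the host opened box 3) = (3/16) / (9/16) = 1/3.

1/3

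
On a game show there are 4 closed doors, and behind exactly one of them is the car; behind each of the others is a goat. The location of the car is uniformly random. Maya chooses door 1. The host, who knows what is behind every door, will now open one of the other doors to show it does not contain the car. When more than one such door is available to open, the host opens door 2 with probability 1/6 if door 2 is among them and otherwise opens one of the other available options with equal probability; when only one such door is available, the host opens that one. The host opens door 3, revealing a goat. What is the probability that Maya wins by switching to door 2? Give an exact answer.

Apply Bayes' rule, conditioning on where the car actually is.
If it is behind door 1 (prior 1/4): door 2 is available but not opened; door 3 gets probability (1 − 1/6)/2 = 5/12; weight (1/4)·(5/12) = 5/48.
If it is behind door 2 (prior 1/4): door 2 holds the prize so is unavailable; the host chooses uniformly among the 2 others, probability 1/2; weight (1/4)·(1/2) = 1/8.
If it is behind door 3 (prior 1/4): the host opened door 3, so this case is ruled out; weight (1/4)·0 = 0.
If it is behind door 4 (prior 1/4): door 2 is available but not opened, probability 5/6; weight (1/4)·(5/6) = 5/24.
The weights sum to 7/16.
So P(the car behind door 2 | the host opened door 3) = (1/8) / (7/16) = 2/7.

2/7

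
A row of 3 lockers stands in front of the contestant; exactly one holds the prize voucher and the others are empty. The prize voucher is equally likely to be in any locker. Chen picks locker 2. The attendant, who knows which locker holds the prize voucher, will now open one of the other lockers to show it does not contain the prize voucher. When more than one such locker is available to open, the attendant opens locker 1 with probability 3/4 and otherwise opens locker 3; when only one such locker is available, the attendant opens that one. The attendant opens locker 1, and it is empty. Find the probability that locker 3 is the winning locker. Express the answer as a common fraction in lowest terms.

4/7

Apply Bayes' rule, conditioning on where the prize voucher actually is.
If it is in locker 1 (prior 1/3): the attendant opened locker 1, so this case is ruled out; weight (1/3)·0 = 0.
If it is in locker 2 (prior 1/3): locker 1 is available, opened with probability 3/4; weight (1/3)·(3/4) = 1/4.
If it is in locker 3 (prior 1/3): only locker 1 is available, probability 1; weight (1/3)·1 = 1/3.
The weights sum to 7/12.
So P(the prize voucher in locker 3 | the attendant opened locker 1) = (1/3) / (7/12) = 4/7.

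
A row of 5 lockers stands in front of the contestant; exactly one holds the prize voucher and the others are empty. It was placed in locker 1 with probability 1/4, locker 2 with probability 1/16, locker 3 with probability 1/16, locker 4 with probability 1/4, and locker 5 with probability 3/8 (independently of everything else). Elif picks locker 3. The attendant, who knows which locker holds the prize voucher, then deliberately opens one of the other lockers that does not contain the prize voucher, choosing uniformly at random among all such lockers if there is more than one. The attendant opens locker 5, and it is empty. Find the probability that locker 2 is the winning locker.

Apply Bayes' rule, conditioning on where the prize voucher actually is.
If it is in either of lockers 1 and 4 (prior 1/4 each): the attendant has 3 equally likely choices, so probability 1/3; weight (1/4)·(1/3) = 1/12 each.
If it is in locker 2 (prior 1/16): the attendant has 3 equally likely choices, so probability 1/3; weight (1/16)·(1/3) = 1/48.
If it is in locker 3 (prior 1/16): the attendant has 4 equally likely choices, so probability 1/4; weight (1/16)·(1/4) = 1/64.
If it is in locker 5 (prior 3/8): the attendant opened locker 5, so this case is ruled out; weight (3/8)·0 = 0.
The weights sum to 13/64.
So P(the prize voucher in locker 2 | the attendant opened locker 5) = (1/48) / (13/64) = 4/39.

4/39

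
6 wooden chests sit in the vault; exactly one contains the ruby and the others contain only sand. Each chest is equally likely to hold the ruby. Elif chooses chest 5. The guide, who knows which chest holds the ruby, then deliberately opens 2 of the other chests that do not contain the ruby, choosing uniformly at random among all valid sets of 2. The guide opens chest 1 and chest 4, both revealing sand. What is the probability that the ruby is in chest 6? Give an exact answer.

Apply Bayes' rule, conditioning on where the ruby actually is.
If it is in either of chests 1 and 4 (prior 1/6 each): that chest was opened and seen not to hold the prize — ruled out; weight (1/6)·0 = 0 each.
If it is in any of chests 2, 3, and 6 (prior 1/6 each): the guide has 6 equally likely choices, so probability 1/6; weight (1/6)·(1/6) = 1/36 each.
If it is in chest 5 (prior 1/6): the guide has 10 equally likely choices, so probability 1/10; weight (1/6)·(1/10) = 1/60.
The weights sum to 1/10.
So P(the ruby in chest 6 | the guide opened chest 1 and chest 4) = (1/36) / (1/10) = 5/18.

5/18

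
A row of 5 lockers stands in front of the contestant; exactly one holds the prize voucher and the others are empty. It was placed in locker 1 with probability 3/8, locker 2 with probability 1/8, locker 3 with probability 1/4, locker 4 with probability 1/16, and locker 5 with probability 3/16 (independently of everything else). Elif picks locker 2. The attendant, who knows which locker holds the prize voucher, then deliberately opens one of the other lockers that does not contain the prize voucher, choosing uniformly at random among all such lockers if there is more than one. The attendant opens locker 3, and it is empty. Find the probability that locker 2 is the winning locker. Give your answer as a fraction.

Consider each possible location of the prize voucher in turn.
If it is in locker 1 (prior 3/8): the attendant has 3 equally likely choices, so probability 1/3; weight (3/8)·(1/3) = 1/8.
If it is in locker 2 (prior 1/8): the attendant has 4 equally likely choices, so probability 1/4; weight (1/8)·(1/4) = 1/32.
If it is in locker 3 (prior 1/4): the attendant opened locker 3, so this case is ruled out; weight (1/4)·0 = 0.
If it is in locker 4 (prior 1/16): the attendant has 3 equally likely choices, so probability 1/3; weight (1/16)·(1/3) = 1/48.
If it is in locker 5 (prior 3/16): the attendant has 3 equally likely choices, so probability 1/3; weight (3/16)·(1/3) = 1/16.
The weights sum to 23/96.
So P(the prize voucher in locker 2 | the attendant opened locker 3) = (1/32) / (23/96) = 3/23.

3/23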